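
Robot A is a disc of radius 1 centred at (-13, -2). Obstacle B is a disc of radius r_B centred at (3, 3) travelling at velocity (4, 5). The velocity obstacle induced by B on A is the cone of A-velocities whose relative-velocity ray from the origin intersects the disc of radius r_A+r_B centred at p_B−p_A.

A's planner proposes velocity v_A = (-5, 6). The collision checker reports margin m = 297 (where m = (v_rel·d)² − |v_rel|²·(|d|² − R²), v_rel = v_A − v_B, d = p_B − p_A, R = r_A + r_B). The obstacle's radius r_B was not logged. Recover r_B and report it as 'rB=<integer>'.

m = 297
d = (16, 5);  v_rel = (-9, 1),  |v_rel|² = 82
v_rel×d = (-9)·(5) − (1)·(16) = -61
since m = R²·82 − (-61)²:  R² = (3721 + 297) / 82 = 49
R = √49 = 7  ⇒  r_B = 7 − 1 = 6

rB=6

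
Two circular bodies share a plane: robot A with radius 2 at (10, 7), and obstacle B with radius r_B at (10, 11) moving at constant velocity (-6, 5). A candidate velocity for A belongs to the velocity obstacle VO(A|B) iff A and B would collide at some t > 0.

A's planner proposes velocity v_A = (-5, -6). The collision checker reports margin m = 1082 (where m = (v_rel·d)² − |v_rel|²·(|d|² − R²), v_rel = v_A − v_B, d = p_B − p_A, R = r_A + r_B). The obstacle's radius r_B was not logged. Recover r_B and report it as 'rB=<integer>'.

m = 1082
d = (0, 4);  v_rel = (1, -11),  |v_rel|² = 122
v_rel×d = (1)·(4) − (-11)·(0) = 4
since m = R²·122 − 4²:  R² = (16 + 1082) / 122 = 9
R = √9 = 3  ⇒  r_B = 3 − 2 = 1

rB=1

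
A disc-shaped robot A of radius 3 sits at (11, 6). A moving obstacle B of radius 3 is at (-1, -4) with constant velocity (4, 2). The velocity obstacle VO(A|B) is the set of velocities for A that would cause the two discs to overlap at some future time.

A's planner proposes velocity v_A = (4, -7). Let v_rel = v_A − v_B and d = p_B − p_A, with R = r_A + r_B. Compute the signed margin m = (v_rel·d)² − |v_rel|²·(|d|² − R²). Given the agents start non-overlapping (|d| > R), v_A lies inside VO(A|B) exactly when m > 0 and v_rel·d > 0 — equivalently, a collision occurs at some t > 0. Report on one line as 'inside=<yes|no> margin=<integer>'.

d = (-12, -10),  |d|² = 244;  R = 3+3 = 6,  c = 244−6² = 208
v_rel = (0, -9),  |v_rel|² = 81;  v_rel·d = (0)·(-12) + (-9)·(-10) = 90
81·t² − 180·t + 208 = 0  ⇒  m = 90² − 81·208 = -8748
m = -8748 < 0,  v_rel·d = 90 > 0  ⇒  outside

inside=no margin=-8748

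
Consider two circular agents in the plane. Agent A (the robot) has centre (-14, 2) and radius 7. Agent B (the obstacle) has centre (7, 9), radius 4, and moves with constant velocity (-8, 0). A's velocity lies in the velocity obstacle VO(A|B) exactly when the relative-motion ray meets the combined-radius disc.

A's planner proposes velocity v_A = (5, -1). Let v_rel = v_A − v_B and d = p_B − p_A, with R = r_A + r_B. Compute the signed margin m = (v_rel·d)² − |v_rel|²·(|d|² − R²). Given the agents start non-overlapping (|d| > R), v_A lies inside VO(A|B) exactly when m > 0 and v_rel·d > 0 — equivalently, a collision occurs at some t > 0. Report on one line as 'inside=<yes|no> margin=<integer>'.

d = (21, 7),  |d|² = 490;  R = 7+4 = 11,  c = 490−11² = 369
v_rel = (13, -1),  |v_rel|² = 170;  v_rel·d = (13)·(21) + (-1)·(7) = 266
170·t² − 532·t + 369 = 0  ⇒  m = 266² − 170·369 = 8026
m = 8026 > 0,  v_rel·d = 266 > 0  ⇒  inside

inside=yes margin=8026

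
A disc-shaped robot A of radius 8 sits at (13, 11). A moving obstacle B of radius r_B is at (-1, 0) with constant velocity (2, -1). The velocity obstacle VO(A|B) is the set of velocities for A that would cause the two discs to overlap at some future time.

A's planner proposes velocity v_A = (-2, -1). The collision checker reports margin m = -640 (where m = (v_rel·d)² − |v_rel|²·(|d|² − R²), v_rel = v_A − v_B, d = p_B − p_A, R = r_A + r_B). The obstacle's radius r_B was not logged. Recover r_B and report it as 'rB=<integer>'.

m = -640
d = (-14, -11);  v_rel = (-4, 0),  |v_rel|² = 16
v_rel×d = (-4)·(-11) − (0)·(-14) = 44
since m = R²·16 − 44²:  R² = (1936 + -640) / 16 = 81
R = √81 = 9  ⇒  r_B = 9 − 8 = 1

rB=1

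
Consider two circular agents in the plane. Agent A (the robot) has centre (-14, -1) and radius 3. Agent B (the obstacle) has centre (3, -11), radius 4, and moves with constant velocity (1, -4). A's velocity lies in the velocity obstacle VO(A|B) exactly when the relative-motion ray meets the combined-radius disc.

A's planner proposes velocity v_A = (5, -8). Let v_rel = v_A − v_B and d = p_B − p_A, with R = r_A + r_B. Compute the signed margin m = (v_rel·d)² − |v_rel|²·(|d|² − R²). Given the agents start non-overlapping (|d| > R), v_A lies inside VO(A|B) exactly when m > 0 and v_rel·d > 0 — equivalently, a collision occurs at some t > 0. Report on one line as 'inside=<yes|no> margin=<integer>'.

d = (17, -10),  |d|² = 389;  R = 3+4 = 7,  c = 389−7² = 340
v_rel = (4, -4),  |v_rel|² = 32;  v_rel·d = (4)·(17) + (-4)·(-10) = 108
32·t² − 216·t + 340 = 0  ⇒  m = 108² − 32·340 = 784
m = 784 > 0,  v_rel·d = 108 > 0  ⇒  inside

inside=yes margin=784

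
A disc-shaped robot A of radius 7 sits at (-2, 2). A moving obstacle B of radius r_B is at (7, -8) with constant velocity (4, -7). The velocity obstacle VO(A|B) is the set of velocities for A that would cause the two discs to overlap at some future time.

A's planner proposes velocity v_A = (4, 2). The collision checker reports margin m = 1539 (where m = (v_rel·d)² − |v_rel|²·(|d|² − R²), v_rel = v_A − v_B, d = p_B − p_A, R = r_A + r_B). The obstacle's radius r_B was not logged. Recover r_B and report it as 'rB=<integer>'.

m = 1539
d = (9, -10);  v_rel = (0, 9),  |v_rel|² = 81
v_rel×d = (0)·(-10) − (9)·(9) = -81
since m = R²·81 − (-81)²:  R² = (6561 + 1539) / 81 = 100
R = √100 = 10  ⇒  r_B = 10 − 7 = 3

rB=3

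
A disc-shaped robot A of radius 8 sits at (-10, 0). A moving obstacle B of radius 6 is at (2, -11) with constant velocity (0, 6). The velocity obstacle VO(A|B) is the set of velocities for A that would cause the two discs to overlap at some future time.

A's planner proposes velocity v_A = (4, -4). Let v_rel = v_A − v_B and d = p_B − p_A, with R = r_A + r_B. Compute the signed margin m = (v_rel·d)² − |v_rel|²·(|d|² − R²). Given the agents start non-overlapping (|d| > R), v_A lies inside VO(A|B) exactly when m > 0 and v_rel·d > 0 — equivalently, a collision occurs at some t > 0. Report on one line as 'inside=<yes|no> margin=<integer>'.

d = (12, -11),  |d|² = 265;  R = 8+6 = 14,  c = 265−14² = 69
v_rel = (4, -10),  |v_rel|² = 116;  v_rel·d = (4)·(12) + (-10)·(-11) = 158
116·t² − 316·t + 69 = 0  ⇒  m = 158² − 116·69 = 16960
m = 16960 > 0,  v_rel·d = 158 > 0  ⇒  inside

inside=yes margin=16960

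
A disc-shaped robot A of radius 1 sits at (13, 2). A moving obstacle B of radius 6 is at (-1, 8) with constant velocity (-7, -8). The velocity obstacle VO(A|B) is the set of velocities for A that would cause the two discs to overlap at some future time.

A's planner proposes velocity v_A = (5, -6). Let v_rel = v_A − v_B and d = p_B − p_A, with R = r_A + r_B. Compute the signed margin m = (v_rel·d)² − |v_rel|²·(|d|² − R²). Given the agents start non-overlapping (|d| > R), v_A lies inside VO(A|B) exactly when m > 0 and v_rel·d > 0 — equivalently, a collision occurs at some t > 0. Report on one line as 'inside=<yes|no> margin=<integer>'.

d = (-14, 6),  |d|² = 232;  R = 1+6 = 7,  c = 232−7² = 183
v_rel = (12, 2),  |v_rel|² = 148;  v_rel·d = (12)·(-14) + (2)·(6) = -156
148·t² + 312·t + 183 = 0  ⇒  m = (-156)² − 148·183 = -2748
m = -2748 < 0,  v_rel·d = -156 < 0  ⇒  outside

inside=no margin=-2748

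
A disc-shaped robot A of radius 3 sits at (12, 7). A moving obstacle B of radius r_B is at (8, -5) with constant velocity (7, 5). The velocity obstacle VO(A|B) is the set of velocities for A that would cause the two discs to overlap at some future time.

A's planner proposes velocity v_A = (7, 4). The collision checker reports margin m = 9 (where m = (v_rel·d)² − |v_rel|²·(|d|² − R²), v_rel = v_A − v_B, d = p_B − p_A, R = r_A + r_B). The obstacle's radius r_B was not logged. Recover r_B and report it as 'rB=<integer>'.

m = 9
d = (-4, -12);  v_rel = (0, -1),  |v_rel|² = 1
v_rel×d = (0)·(-12) − (-1)·(-4) = -4
since m = R²·1 − (-4)²:  R² = (16 + 9) / 1 = 25
R = √25 = 5  ⇒  r_B = 5 − 3 = 2

rB=2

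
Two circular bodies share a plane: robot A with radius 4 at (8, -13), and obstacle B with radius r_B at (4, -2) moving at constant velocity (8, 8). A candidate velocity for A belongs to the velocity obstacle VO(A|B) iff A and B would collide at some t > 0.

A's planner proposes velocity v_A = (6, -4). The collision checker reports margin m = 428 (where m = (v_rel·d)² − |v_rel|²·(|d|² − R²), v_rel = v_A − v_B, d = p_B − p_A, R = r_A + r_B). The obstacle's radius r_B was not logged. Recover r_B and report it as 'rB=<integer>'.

m = 428
d = (-4, 11);  v_rel = (-2, -12),  |v_rel|² = 148
v_rel×d = (-2)·(11) − (-12)·(-4) = -70
since m = R²·148 − (-70)²:  R² = (4900 + 428) / 148 = 36
R = √36 = 6  ⇒  r_B = 6 − 4 = 2

rB=2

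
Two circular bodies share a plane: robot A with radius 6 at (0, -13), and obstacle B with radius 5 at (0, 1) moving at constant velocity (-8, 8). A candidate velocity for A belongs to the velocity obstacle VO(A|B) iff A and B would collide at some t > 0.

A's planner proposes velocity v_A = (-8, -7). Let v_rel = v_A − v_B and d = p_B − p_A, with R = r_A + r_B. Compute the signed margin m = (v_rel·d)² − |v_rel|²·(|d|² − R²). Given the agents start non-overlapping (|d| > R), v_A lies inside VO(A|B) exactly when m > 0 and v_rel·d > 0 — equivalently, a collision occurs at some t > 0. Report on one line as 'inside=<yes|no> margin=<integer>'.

d = (0, 14),  |d|² = 196;  R = 6+5 = 11,  c = 196−11² = 75
v_rel = (0, -15),  |v_rel|² = 225;  v_rel·d = (0)·(0) + (-15)·(14) = -210
225·t² + 420·t + 75 = 0  ⇒  m = (-210)² − 225·75 = 27225
m = 27225 > 0,  v_rel·d = -210 < 0  ⇒  outside

inside=no margin=27225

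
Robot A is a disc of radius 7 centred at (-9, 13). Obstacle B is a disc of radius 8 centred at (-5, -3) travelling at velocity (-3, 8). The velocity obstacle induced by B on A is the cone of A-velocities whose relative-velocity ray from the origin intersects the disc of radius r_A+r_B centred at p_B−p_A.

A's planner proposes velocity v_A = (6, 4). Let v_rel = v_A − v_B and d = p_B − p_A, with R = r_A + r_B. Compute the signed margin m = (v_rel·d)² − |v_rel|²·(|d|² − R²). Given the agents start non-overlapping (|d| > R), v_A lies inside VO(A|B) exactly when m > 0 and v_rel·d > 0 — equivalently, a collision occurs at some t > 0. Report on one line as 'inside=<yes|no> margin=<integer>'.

d = (4, -16),  |d|² = 272;  R = 7+8 = 15,  c = 272−15² = 47
v_rel = (9, -4),  |v_rel|² = 97;  v_rel·d = (9)·(4) + (-4)·(-16) = 100
97·t² − 200·t + 47 = 0  ⇒  m = 100² − 97·47 = 5441
m = 5441 > 0,  v_rel·d = 100 > 0  ⇒  inside

inside=yes margin=5441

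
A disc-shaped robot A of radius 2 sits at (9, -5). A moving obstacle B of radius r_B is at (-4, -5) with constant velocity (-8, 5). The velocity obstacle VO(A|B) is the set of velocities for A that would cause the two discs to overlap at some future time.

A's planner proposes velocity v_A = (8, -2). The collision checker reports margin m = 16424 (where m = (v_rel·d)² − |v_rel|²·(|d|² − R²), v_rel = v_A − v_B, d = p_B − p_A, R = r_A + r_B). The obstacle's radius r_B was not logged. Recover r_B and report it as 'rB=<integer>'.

m = 16424
d = (-13, 0);  v_rel = (16, -7),  |v_rel|² = 305
v_rel×d = (16)·(0) − (-7)·(-13) = -91
since m = R²·305 − (-91)²:  R² = (8281 + 16424) / 305 = 81
R = √81 = 9  ⇒  r_B = 9 − 2 = 7

rB=7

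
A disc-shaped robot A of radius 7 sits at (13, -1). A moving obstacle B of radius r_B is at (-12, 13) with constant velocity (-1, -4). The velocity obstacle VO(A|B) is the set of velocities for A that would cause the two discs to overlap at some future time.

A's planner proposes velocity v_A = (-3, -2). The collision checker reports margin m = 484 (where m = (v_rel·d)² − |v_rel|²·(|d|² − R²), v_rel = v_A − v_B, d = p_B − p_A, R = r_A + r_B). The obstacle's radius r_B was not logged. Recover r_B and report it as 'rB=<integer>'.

m = 484
d = (-25, 14);  v_rel = (-2, 2),  |v_rel|² = 8
v_rel×d = (-2)·(14) − (2)·(-25) = 22
since m = R²·8 − 22²:  R² = (484 + 484) / 8 = 121
R = √121 = 11  ⇒  r_B = 11 − 7 = 4

rB=4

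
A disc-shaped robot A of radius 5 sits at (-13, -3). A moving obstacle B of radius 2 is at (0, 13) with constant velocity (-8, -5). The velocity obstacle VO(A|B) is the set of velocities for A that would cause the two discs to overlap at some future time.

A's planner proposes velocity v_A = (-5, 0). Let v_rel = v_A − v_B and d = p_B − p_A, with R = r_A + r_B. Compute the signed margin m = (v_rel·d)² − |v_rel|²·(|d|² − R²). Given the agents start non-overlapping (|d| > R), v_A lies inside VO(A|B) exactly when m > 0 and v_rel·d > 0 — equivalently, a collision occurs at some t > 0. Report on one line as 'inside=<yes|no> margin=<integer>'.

d = (13, 16),  |d|² = 425;  R = 5+2 = 7,  c = 425−7² = 376
v_rel = (3, 5),  |v_rel|² = 34;  v_rel·d = (3)·(13) + (5)·(16) = 119
34·t² − 238·t + 376 = 0  ⇒  m = 119² − 34·376 = 1377
m = 1377 > 0,  v_rel·d = 119 > 0  ⇒  inside

inside=yes margin=1377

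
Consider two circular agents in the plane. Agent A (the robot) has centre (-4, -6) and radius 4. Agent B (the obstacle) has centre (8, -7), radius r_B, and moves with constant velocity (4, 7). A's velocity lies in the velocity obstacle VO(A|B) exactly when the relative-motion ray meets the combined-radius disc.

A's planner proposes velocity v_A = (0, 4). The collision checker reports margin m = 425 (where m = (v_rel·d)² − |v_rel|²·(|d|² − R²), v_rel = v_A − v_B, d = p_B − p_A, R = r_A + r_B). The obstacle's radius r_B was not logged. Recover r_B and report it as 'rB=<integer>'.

m = 425
d = (12, -1);  v_rel = (-4, -3),  |v_rel|² = 25
v_rel×d = (-4)·(-1) − (-3)·(12) = 40
since m = R²·25 − 40²:  R² = (1600 + 425) / 25 = 81
R = √81 = 9  ⇒  r_B = 9 − 4 = 5

rB=5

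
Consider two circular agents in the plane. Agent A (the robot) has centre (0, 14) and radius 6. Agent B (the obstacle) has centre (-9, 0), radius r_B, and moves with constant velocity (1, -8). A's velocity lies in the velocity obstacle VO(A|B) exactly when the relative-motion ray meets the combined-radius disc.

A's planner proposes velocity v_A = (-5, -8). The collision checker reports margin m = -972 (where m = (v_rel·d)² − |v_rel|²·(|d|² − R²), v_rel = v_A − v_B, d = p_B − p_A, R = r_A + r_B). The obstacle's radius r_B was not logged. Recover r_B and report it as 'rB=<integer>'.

m = -972
d = (-9, -14);  v_rel = (-6, 0),  |v_rel|² = 36
v_rel×d = (-6)·(-14) − (0)·(-9) = 84
since m = R²·36 − 84²:  R² = (7056 + -972) / 36 = 169
R = √169 = 13  ⇒  r_B = 13 − 6 = 7

rB=7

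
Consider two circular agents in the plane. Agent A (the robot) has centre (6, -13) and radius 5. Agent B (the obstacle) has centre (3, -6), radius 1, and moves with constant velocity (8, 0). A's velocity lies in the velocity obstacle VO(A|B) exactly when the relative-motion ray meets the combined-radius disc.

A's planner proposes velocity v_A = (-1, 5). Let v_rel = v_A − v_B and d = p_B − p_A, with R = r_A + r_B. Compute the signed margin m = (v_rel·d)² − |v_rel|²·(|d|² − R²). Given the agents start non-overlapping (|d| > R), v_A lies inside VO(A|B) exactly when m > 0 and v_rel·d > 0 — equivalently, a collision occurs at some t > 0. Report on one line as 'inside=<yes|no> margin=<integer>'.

d = (-3, 7),  |d|² = 58;  R = 5+1 = 6,  c = 58−6² = 22
v_rel = (-9, 5),  |v_rel|² = 106;  v_rel·d = (-9)·(-3) + (5)·(7) = 62
106·t² − 124·t + 22 = 0  ⇒  m = 62² − 106·22 = 1512
m = 1512 > 0,  v_rel·d = 62 > 0  ⇒  inside

inside=yes margin=1512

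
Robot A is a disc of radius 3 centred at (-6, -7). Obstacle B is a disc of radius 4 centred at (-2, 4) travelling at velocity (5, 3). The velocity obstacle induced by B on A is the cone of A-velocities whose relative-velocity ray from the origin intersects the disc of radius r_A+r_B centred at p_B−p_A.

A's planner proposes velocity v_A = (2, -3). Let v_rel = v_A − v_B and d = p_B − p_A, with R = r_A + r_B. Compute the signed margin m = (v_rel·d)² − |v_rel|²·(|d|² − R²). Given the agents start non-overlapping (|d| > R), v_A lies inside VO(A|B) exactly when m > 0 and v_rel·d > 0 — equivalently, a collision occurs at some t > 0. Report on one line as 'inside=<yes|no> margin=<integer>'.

d = (4, 11),  |d|² = 137;  R = 3+4 = 7,  c = 137−7² = 88
v_rel = (-3, -6),  |v_rel|² = 45;  v_rel·d = (-3)·(4) + (-6)·(11) = -78
45·t² + 156·t + 88 = 0  ⇒  m = (-78)² − 45·88 = 2124
m = 2124 > 0,  v_rel·d = -78 < 0  ⇒  outside

inside=no margin=2124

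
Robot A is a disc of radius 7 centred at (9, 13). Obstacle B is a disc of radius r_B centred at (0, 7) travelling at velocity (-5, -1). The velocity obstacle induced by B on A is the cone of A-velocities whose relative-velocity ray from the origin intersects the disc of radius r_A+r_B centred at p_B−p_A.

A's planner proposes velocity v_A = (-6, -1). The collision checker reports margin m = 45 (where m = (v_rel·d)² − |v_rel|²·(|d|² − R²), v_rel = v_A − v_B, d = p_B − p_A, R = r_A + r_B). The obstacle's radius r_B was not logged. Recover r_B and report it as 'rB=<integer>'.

m = 45
d = (-9, -6);  v_rel = (-1, 0),  |v_rel|² = 1
v_rel×d = (-1)·(-6) − (0)·(-9) = 6
since m = R²·1 − 6²:  R² = (36 + 45) / 1 = 81
R = √81 = 9  ⇒  r_B = 9 − 7 = 2

rB=2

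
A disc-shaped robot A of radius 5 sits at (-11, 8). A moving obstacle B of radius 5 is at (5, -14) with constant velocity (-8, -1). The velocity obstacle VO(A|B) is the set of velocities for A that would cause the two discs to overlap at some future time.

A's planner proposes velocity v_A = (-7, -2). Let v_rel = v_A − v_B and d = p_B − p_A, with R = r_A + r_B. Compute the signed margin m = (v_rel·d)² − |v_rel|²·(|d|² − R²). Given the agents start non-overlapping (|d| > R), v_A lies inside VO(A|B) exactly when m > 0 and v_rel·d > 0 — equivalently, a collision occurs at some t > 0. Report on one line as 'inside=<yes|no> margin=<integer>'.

d = (16, -22),  |d|² = 740;  R = 5+5 = 10,  c = 740−10² = 640
v_rel = (1, -1),  |v_rel|² = 2;  v_rel·d = (1)·(16) + (-1)·(-22) = 38
2·t² − 76·t + 640 = 0  ⇒  m = 38² − 2·640 = 164
m = 164 > 0,  v_rel·d = 38 > 0  ⇒  inside

inside=yes margin=164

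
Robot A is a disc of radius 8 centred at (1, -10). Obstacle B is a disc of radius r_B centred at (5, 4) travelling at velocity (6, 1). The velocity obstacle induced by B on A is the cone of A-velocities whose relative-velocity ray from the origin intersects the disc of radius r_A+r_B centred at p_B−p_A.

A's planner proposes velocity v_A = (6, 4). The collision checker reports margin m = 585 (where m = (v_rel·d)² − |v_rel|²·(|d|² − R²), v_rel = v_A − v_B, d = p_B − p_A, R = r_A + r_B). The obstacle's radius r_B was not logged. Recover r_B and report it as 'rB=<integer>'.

m = 585
d = (4, 14);  v_rel = (0, 3),  |v_rel|² = 9
v_rel×d = (0)·(14) − (3)·(4) = -12
since m = R²·9 − (-12)²:  R² = (144 + 585) / 9 = 81
R = √81 = 9  ⇒  r_B = 9 − 8 = 1

rB=1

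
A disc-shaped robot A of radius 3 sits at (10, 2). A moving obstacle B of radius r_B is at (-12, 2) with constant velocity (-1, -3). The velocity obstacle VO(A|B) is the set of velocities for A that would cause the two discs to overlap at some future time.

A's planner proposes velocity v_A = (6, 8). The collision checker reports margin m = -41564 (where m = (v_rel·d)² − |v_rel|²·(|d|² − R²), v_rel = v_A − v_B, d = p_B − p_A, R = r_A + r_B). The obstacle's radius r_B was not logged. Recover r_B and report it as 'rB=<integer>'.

m = -41564
d = (-22, 0);  v_rel = (7, 11),  |v_rel|² = 170
v_rel×d = (7)·(0) − (11)·(-22) = 242
since m = R²·170 − 242²:  R² = (58564 + -41564) / 170 = 100
R = √100 = 10  ⇒  r_B = 10 − 3 = 7

rB=7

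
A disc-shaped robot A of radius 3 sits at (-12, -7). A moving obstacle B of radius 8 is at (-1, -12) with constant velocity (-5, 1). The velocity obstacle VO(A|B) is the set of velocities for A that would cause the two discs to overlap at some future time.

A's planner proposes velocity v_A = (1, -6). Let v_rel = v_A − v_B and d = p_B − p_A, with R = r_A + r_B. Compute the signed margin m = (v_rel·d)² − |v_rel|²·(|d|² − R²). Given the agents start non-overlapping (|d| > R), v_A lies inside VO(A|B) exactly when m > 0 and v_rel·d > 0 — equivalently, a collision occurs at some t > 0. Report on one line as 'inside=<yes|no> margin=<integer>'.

d = (11, -5),  |d|² = 146;  R = 3+8 = 11,  c = 146−11² = 25
v_rel = (6, -7),  |v_rel|² = 85;  v_rel·d = (6)·(11) + (-7)·(-5) = 101
85·t² − 202·t + 25 = 0  ⇒  m = 101² − 85·25 = 8076
m = 8076 > 0,  v_rel·d = 101 > 0  ⇒  inside

inside=yes margin=8076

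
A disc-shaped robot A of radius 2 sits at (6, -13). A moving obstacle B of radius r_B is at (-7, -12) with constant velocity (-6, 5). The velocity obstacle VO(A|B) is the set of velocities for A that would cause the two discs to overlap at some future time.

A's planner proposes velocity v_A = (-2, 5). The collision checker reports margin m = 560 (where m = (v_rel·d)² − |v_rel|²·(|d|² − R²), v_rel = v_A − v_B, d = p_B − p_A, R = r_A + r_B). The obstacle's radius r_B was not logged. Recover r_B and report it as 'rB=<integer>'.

m = 560
d = (-13, 1);  v_rel = (4, 0),  |v_rel|² = 16
v_rel×d = (4)·(1) − (0)·(-13) = 4
since m = R²·16 − 4²:  R² = (16 + 560) / 16 = 36
R = √36 = 6  ⇒  r_B = 6 − 2 = 4

rB=4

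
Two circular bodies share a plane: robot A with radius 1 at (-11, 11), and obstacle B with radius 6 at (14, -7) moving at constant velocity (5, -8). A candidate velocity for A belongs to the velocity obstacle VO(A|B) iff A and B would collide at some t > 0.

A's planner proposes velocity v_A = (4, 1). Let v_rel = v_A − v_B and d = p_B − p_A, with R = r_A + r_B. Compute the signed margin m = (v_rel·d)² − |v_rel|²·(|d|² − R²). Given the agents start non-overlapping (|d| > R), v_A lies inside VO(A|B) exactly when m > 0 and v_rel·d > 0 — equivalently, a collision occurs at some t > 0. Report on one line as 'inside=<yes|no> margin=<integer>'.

d = (25, -18),  |d|² = 949;  R = 1+6 = 7,  c = 949−7² = 900
v_rel = (-1, 9),  |v_rel|² = 82;  v_rel·d = (-1)·(25) + (9)·(-18) = -187
82·t² + 374·t + 900 = 0  ⇒  m = (-187)² − 82·900 = -38831
m = -38831 < 0,  v_rel·d = -187 < 0  ⇒  outside

inside=no margin=-38831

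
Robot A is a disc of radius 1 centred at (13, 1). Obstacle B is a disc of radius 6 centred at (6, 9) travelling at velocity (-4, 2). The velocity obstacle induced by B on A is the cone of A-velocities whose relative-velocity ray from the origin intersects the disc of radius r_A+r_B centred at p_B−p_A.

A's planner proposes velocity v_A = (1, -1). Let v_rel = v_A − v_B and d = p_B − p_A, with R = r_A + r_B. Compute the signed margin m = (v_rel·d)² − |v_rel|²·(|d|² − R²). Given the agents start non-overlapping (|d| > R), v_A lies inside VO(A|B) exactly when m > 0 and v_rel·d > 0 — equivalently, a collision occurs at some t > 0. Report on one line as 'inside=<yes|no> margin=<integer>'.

d = (-7, 8),  |d|² = 113;  R = 1+6 = 7,  c = 113−7² = 64
v_rel = (5, -3),  |v_rel|² = 34;  v_rel·d = (5)·(-7) + (-3)·(8) = -59
34·t² + 118·t + 64 = 0  ⇒  m = (-59)² − 34·64 = 1305
m = 1305 > 0,  v_rel·d = -59 < 0  ⇒  outside

inside=no margin=1305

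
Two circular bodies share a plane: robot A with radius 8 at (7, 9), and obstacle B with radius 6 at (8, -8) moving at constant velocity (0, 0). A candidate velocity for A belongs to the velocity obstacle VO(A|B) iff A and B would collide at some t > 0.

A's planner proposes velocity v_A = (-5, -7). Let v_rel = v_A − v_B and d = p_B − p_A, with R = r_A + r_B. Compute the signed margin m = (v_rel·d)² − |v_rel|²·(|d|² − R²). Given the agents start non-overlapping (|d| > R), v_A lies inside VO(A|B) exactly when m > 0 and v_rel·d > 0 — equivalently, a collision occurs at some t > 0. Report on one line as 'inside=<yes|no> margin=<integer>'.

d = (1, -17),  |d|² = 290;  R = 8+6 = 14,  c = 290−14² = 94
v_rel = (-5, -7),  |v_rel|² = 74;  v_rel·d = (-5)·(1) + (-7)·(-17) = 114
74·t² − 228·t + 94 = 0  ⇒  m = 114² − 74·94 = 6040
m = 6040 > 0,  v_rel·d = 114 > 0  ⇒  inside

inside=yes margin=6040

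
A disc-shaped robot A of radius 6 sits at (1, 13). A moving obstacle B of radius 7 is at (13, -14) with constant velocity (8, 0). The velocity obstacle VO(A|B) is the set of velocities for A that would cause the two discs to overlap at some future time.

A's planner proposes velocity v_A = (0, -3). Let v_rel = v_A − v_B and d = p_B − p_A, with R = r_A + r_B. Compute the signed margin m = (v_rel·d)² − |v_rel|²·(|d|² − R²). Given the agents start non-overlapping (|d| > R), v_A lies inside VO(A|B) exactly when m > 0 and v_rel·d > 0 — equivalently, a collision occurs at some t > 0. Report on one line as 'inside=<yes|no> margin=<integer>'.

d = (12, -27),  |d|² = 873;  R = 6+7 = 13,  c = 873−13² = 704
v_rel = (-8, -3),  |v_rel|² = 73;  v_rel·d = (-8)·(12) + (-3)·(-27) = -15
73·t² + 30·t + 704 = 0  ⇒  m = (-15)² − 73·704 = -51167
m = -51167 < 0,  v_rel·d = -15 < 0  ⇒  outside

inside=no margin=-51167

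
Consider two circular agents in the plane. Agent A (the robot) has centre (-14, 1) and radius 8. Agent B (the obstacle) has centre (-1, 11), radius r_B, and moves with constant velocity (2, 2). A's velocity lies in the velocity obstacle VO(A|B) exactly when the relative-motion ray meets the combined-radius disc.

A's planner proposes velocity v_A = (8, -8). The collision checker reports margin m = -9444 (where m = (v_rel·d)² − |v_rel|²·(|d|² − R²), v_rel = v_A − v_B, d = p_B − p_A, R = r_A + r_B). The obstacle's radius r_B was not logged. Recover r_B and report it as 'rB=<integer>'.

m = -9444
d = (13, 10);  v_rel = (6, -10),  |v_rel|² = 136
v_rel×d = (6)·(10) − (-10)·(13) = 190
since m = R²·136 − 190²:  R² = (36100 + -9444) / 136 = 196
R = √196 = 14  ⇒  r_B = 14 − 8 = 6

rB=6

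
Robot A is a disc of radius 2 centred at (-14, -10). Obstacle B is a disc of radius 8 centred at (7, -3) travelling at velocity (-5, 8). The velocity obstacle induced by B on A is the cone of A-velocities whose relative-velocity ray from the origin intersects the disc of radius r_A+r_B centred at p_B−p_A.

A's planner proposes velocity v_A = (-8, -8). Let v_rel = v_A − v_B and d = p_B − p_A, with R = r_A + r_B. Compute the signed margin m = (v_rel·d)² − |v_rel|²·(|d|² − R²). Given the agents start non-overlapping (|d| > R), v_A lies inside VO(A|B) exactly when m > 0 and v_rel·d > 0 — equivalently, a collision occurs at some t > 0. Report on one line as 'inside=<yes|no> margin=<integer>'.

d = (21, 7),  |d|² = 490;  R = 2+8 = 10,  c = 490−10² = 390
v_rel = (-3, -16),  |v_rel|² = 265;  v_rel·d = (-3)·(21) + (-16)·(7) = -175
265·t² + 350·t + 390 = 0  ⇒  m = (-175)² − 265·390 = -72725
m = -72725 < 0,  v_rel·d = -175 < 0  ⇒  outside

inside=no margin=-72725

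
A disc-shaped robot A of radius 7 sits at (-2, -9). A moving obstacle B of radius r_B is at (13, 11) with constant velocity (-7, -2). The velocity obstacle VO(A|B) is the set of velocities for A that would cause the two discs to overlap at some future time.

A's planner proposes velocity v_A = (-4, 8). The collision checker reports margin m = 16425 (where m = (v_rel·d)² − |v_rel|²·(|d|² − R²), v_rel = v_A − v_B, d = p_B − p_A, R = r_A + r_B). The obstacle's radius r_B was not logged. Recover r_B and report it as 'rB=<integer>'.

m = 16425
d = (15, 20);  v_rel = (3, 10),  |v_rel|² = 109
v_rel×d = (3)·(20) − (10)·(15) = -90
since m = R²·109 − (-90)²:  R² = (8100 + 16425) / 109 = 225
R = √225 = 15  ⇒  r_B = 15 − 7 = 8

rB=8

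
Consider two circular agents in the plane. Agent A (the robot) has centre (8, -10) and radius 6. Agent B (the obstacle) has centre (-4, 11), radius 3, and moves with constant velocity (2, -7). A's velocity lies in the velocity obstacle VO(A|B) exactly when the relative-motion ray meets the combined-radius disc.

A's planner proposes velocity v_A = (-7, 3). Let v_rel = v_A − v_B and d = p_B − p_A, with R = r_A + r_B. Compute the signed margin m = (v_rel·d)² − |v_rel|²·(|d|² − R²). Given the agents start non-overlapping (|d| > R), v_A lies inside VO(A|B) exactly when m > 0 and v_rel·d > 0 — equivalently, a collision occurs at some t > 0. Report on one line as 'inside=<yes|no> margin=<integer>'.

d = (-12, 21),  |d|² = 585;  R = 6+3 = 9,  c = 585−9² = 504
v_rel = (-9, 10),  |v_rel|² = 181;  v_rel·d = (-9)·(-12) + (10)·(21) = 318
181·t² − 636·t + 504 = 0  ⇒  m = 318² − 181·504 = 9900
m = 9900 > 0,  v_rel·d = 318 > 0  ⇒  inside

inside=yes margin=9900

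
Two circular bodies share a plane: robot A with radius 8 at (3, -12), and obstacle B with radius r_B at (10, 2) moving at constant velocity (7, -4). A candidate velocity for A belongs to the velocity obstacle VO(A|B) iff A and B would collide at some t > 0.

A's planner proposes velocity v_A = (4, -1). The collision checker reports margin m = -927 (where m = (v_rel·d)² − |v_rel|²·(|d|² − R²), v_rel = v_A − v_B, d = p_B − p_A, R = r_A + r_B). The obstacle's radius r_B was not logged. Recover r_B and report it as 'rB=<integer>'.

m = -927
d = (7, 14);  v_rel = (-3, 3),  |v_rel|² = 18
v_rel×d = (-3)·(14) − (3)·(7) = -63
since m = R²·18 − (-63)²:  R² = (3969 + -927) / 18 = 169
R = √169 = 13  ⇒  r_B = 13 − 8 = 5

rB=5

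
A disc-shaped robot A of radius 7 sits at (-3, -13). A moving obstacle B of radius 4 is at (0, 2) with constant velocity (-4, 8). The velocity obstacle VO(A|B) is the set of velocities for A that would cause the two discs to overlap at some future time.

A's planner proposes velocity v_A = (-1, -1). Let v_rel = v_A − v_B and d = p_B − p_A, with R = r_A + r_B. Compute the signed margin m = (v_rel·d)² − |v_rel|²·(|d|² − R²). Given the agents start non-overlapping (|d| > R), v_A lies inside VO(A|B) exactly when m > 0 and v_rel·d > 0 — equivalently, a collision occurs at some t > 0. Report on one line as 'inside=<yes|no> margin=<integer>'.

d = (3, 15),  |d|² = 234;  R = 7+4 = 11,  c = 234−11² = 113
v_rel = (3, -9),  |v_rel|² = 90;  v_rel·d = (3)·(3) + (-9)·(15) = -126
90·t² + 252·t + 113 = 0  ⇒  m = (-126)² − 90·113 = 5706
m = 5706 > 0,  v_rel·d = -126 < 0  ⇒  outside

inside=no margin=5706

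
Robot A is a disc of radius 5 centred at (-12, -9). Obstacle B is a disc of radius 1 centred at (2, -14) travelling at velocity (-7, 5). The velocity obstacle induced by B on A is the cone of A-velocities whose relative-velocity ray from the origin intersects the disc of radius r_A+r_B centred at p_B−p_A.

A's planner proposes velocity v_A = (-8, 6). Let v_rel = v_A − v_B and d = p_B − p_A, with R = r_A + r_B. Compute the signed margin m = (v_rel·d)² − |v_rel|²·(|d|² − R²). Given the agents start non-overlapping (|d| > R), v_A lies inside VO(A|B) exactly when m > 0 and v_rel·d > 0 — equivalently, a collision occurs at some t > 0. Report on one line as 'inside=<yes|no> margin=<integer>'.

d = (14, -5),  |d|² = 221;  R = 5+1 = 6,  c = 221−6² = 185
v_rel = (-1, 1),  |v_rel|² = 2;  v_rel·d = (-1)·(14) + (1)·(-5) = -19
2·t² + 38·t + 185 = 0  ⇒  m = (-19)² − 2·185 = -9
m = -9 < 0,  v_rel·d = -19 < 0  ⇒  outside

inside=no margin=-9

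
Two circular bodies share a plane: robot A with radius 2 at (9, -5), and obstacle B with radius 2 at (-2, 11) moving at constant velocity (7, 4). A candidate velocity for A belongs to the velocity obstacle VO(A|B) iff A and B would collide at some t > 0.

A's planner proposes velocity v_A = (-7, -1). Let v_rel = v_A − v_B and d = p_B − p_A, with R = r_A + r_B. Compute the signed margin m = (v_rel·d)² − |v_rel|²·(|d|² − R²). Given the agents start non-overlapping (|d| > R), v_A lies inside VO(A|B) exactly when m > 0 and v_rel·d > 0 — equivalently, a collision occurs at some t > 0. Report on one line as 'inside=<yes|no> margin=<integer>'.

d = (-11, 16),  |d|² = 377;  R = 2+2 = 4,  c = 377−4² = 361
v_rel = (-14, -5),  |v_rel|² = 221;  v_rel·d = (-14)·(-11) + (-5)·(16) = 74
221·t² − 148·t + 361 = 0  ⇒  m = 74² − 221·361 = -74305
m = -74305 < 0,  v_rel·d = 74 > 0  ⇒  outside

inside=no margin=-74305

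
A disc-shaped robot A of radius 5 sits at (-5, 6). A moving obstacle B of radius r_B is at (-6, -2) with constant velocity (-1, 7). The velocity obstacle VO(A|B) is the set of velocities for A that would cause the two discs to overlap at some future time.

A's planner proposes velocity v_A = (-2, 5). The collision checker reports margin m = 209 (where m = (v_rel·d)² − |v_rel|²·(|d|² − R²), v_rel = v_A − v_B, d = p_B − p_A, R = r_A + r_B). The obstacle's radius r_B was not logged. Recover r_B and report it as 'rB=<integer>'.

m = 209
d = (-1, -8);  v_rel = (-1, -2),  |v_rel|² = 5
v_rel×d = (-1)·(-8) − (-2)·(-1) = 6
since m = R²·5 − 6²:  R² = (36 + 209) / 5 = 49
R = √49 = 7  ⇒  r_B = 7 − 5 = 2

rB=2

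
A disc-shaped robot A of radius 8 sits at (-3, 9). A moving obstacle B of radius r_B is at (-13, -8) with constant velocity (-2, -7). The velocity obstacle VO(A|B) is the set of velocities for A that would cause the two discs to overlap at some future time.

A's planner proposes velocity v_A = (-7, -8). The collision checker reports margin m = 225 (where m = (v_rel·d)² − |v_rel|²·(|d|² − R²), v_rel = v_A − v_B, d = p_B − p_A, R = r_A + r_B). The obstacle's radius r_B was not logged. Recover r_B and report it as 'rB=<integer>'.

m = 225
d = (-10, -17);  v_rel = (-5, -1),  |v_rel|² = 26
v_rel×d = (-5)·(-17) − (-1)·(-10) = 75
since m = R²·26 − 75²:  R² = (5625 + 225) / 26 = 225
R = √225 = 15  ⇒  r_B = 15 − 8 = 7

rB=7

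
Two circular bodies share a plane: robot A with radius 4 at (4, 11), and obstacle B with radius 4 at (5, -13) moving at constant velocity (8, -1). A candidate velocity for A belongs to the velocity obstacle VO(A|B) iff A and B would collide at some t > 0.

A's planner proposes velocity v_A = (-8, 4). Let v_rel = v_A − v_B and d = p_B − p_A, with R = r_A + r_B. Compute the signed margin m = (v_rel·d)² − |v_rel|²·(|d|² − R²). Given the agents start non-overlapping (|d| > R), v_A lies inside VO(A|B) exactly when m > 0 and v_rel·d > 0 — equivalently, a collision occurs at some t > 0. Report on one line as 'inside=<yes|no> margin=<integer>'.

d = (1, -24),  |d|² = 577;  R = 4+4 = 8,  c = 577−8² = 513
v_rel = (-16, 5),  |v_rel|² = 281;  v_rel·d = (-16)·(1) + (5)·(-24) = -136
281·t² + 272·t + 513 = 0  ⇒  m = (-136)² − 281·513 = -125657
m = -125657 < 0,  v_rel·d = -136 < 0  ⇒  outside

inside=no margin=-125657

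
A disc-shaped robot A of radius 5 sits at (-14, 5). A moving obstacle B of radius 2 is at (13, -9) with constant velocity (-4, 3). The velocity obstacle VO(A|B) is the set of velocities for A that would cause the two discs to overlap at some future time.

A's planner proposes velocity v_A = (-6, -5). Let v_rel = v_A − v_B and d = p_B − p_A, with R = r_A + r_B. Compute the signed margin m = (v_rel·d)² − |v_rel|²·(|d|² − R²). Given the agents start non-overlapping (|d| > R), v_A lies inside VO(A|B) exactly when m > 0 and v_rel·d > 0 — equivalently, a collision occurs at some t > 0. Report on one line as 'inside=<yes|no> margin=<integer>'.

d = (27, -14),  |d|² = 925;  R = 5+2 = 7,  c = 925−7² = 876
v_rel = (-2, -8),  |v_rel|² = 68;  v_rel·d = (-2)·(27) + (-8)·(-14) = 58
68·t² − 116·t + 876 = 0  ⇒  m = 58² − 68·876 = -56204
m = -56204 < 0,  v_rel·d = 58 > 0  ⇒  outside

inside=no margin=-56204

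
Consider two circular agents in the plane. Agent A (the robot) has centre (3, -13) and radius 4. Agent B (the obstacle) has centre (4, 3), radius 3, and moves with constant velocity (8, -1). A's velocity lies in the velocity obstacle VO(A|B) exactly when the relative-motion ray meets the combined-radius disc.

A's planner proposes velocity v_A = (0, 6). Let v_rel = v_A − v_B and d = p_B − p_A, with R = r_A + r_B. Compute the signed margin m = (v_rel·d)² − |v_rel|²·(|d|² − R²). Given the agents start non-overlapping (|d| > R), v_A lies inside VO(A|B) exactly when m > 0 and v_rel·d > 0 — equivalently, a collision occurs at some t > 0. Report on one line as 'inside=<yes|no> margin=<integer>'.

d = (1, 16),  |d|² = 257;  R = 4+3 = 7,  c = 257−7² = 208
v_rel = (-8, 7),  |v_rel|² = 113;  v_rel·d = (-8)·(1) + (7)·(16) = 104
113·t² − 208·t + 208 = 0  ⇒  m = 104² − 113·208 = -12688
m = -12688 < 0,  v_rel·d = 104 > 0  ⇒  outside

inside=no margin=-12688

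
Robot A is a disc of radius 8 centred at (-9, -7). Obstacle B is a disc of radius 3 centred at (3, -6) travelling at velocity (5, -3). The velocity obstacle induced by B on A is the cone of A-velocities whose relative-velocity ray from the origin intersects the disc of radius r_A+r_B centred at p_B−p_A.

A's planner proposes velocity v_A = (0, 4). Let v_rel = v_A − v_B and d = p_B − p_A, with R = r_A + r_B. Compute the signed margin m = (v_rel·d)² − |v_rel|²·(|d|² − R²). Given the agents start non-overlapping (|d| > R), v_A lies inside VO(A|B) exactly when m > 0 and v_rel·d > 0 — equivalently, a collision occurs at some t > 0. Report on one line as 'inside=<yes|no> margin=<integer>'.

d = (12, 1),  |d|² = 145;  R = 8+3 = 11,  c = 145−11² = 24
v_rel = (-5, 7),  |v_rel|² = 74;  v_rel·d = (-5)·(12) + (7)·(1) = -53
74·t² + 106·t + 24 = 0  ⇒  m = (-53)² − 74·24 = 1033
m = 1033 > 0,  v_rel·d = -53 < 0  ⇒  outside

inside=no margin=1033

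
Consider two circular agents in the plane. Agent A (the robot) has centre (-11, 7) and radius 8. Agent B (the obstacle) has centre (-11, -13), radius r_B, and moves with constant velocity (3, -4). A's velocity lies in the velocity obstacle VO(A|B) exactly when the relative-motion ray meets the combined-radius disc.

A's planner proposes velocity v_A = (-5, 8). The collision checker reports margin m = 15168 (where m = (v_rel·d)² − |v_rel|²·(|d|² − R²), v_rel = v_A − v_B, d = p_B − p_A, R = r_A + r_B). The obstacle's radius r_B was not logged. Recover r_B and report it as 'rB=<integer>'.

m = 15168
d = (0, -20);  v_rel = (-8, 12),  |v_rel|² = 208
v_rel×d = (-8)·(-20) − (12)·(0) = 160
since m = R²·208 − 160²:  R² = (25600 + 15168) / 208 = 196
R = √196 = 14  ⇒  r_B = 14 − 8 = 6

rB=6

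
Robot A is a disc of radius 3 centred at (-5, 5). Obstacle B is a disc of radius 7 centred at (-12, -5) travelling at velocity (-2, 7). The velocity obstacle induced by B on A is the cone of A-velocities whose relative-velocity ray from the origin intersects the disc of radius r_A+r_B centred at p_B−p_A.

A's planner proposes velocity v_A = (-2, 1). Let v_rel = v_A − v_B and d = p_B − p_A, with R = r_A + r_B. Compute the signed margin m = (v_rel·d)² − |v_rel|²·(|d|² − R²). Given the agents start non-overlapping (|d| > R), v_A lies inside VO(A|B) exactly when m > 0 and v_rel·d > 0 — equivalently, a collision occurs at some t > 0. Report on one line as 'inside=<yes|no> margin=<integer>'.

d = (-7, -10),  |d|² = 149;  R = 3+7 = 10,  c = 149−10² = 49
v_rel = (0, -6),  |v_rel|² = 36;  v_rel·d = (0)·(-7) + (-6)·(-10) = 60
36·t² − 120·t + 49 = 0  ⇒  m = 60² − 36·49 = 1836
m = 1836 > 0,  v_rel·d = 60 > 0  ⇒  inside

inside=yes margin=1836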